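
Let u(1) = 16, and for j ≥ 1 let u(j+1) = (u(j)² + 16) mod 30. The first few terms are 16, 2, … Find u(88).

Computing terms: u(1) = 16, u(2) = 2, u(3) = 20, u(4) = 26, u(5) = 2.
Since u(5) = u(2) = 2, the sequence is eventually periodic: after a pre-period of length 1 it cycles with period 3.
For j ≥ 2, u(j) depends only on (j - 2) mod 3. (88 - 2) mod 3 = 2, so u(88) = u(4) = 26.

26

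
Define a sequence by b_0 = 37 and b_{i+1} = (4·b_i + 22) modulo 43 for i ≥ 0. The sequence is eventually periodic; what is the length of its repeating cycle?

7

b_0 = 37,  b_1 = 41,  b_2 = 14,  b_3 = 35,  b_4 = 33,  b_5 = 25,  b_6 = 36,  b_7 = 37.
Since b_7 = b_0 = 37, the sequence is periodic with period 7.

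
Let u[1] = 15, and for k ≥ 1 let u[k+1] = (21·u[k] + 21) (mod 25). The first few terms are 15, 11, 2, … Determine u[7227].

11

Listing terms: u[1] = 15, u[2] = 11, u[3] = 2, u[4] = 13, u[5] = 19, u[6] = 20, u[7] = 16, u[8] = 7, u[9] = 18, u[10] = 24, u[11] = 0, u[12] = 21, u[13] = 12, u[14] = 23, u[15] = 4, u[16] = 5, u[17] = 1, u[18] = 17, u[19] = 3, u[20] = 9, u[21] = 10, u[22] = 6, u[23] = 22, u[24] = 8, u[25] = 14, u[26] = 15.
Since u[26] = u[1] = 15, the sequence is periodic with period 25.
So u[7227] = u[1 + ((7227-1) mod 25)] = u[2] = 11.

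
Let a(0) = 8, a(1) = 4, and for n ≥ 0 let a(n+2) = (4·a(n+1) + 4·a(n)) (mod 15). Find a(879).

8

We have a(0) = 8,  a(1) = 4,  a(2) = 3,  a(3) = 13,  a(4) = 4,  a(5) = 8,  a(6) = 3,  a(7) = 14,  a(8) = 8,  a(9) = 13,  a(10) = 9,  a(11) = 13,  a(12) = 13,  a(13) = 14,  a(14) = 3,  a(15) = 8,  a(16) = 14,  a(17) = 13,  a(18) = 3,  a(19) = 4,  a(20) = 13,  a(21) = 8,  a(22) = 9,  a(23) = 8,  a(24) = 8,  a(25) = 4.
Since (a(24), a(25)) = (a(0), a(1)) = (8, 4) (two consecutive terms determine the rest), the sequence is periodic with period 24.
So a(879) = a(0 + ((879-0) mod 24)) = a(15) = 8.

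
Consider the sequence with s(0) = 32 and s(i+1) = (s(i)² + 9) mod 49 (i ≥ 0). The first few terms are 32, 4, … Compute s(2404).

46

s(0) = 32, s(1) = 4, s(2) = 25, s(3) = 46, s(4) = 18, s(5) = 39, s(6) = 11, s(7) = 32.
Since s(7) = s(0) = 32, the sequence is periodic with period 7.
(2404 - 0) mod 7 = 3, so s(2404) = s(3) = 46.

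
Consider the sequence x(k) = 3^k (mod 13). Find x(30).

1

x(1) = 3,  x(2) = 9,  x(3) = 1,  x(4) = 3.
Since x(4) = x(1) = 3, the sequence is periodic with period 3.
So x(30) = x(1 + ((30-1) mod 3)) = x(3) = 1.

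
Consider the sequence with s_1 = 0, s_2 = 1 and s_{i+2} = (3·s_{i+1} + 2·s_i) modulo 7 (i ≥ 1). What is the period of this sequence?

Listing terms: s_1 = 0; s_2 = 1; s_3 = 3; s_4 = 4; s_5 = 4; s_6 = 6; s_7 = 5; s_8 = 6; s_9 = 0; s_{10} = 5; s_{11} = 1; s_{12} = 6; s_{13} = 6; s_{14} = 2; s_{15} = 4; s_{16} = 2; s_{17} = 0; s_{18} = 4; s_{19} = 5; s_{20} = 2; s_{21} = 2; s_{22} = 3; s_{23} = 6; s_{24} = 3; s_{25} = 0; s_{26} = 6; s_{27} = 4; s_{28} = 3; s_{29} = 3; s_{30} = 1; s_{31} = 2; s_{32} = 1; s_{33} = 0; s_{34} = 2; s_{35} = 6; s_{36} = 1; s_{37} = 1; s_{38} = 5; s_{39} = 3; s_{40} = 5; s_{41} = 0; s_{42} = 3; s_{43} = 2; s_{44} = 5; s_{45} = 5; s_{46} = 4; s_{47} = 1; s_{48} = 4; s_{49} = 0; s_{50} = 1.
The sequence repeats with period 48.

48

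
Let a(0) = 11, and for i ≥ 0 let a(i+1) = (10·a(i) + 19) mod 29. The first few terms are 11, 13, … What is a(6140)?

Computing terms: a(0) = 11,  a(1) = 13,  a(2) = 4,  a(3) = 1,  a(4) = 0,  a(5) = 19,  a(6) = 6,  a(7) = 21,  a(8) = 26,  a(9) = 18,  a(10) = 25,  a(11) = 8,  a(12) = 12,  a(13) = 23,  a(14) = 17,  a(15) = 15,  a(16) = 24,  a(17) = 27,  a(18) = 28,  a(19) = 9,  a(20) = 22,  a(21) = 7,  a(22) = 2,  a(23) = 10,  a(24) = 3,  a(25) = 20,  a(26) = 16,  a(27) = 5,  a(28) = 11.
Since a(28) = a(0) = 11, the sequence is periodic with period 28.
(6140 - 0) mod 28 = 8, so a(6140) = a(8) = 26.

26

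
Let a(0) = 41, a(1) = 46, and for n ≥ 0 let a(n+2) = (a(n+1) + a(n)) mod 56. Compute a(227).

Listing terms: a(0) = 41,  a(1) = 46,  a(2) = 31,  a(3) = 21,  a(4) = 52,  a(5) = 17,  a(6) = 13,  a(7) = 30,  a(8) = 43,  a(9) = 17,  a(10) = 4,  a(11) = 21,  a(12) = 25,  a(13) = 46,  a(14) = 15,  a(15) = 5,  a(16) = 20,  a(17) = 25,  a(18) = 45,  a(19) = 14,  a(20) = 3,  a(21) = 17,  a(22) = 20,  a(23) = 37,  a(24) = 1,  a(25) = 38,  a(26) = 39,  a(27) = 21,  a(28) = 4,  a(29) = 25,  a(30) = 29,  a(31) = 54,  a(32) = 27,  a(33) = 25,  a(34) = 52,  a(35) = 21,  a(36) = 17,  a(37) = 38,  a(38) = 55,  a(39) = 37,  a(40) = 36,  a(41) = 17,  a(42) = 53,  a(43) = 14,  a(44) = 11,  a(45) = 25,  a(46) = 36,  a(47) = 5,  a(48) = 41,  a(49) = 46.
Since (a(48), a(49)) = (a(0), a(1)) = (41, 46) (two consecutive terms determine the rest), the sequence is periodic with period 48.
So a(227) = a(0 + ((227-0) mod 48)) = a(35) = 21.

21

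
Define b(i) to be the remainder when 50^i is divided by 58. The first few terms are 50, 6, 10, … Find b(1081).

We have b(1) = 50, b(2) = 6, b(3) = 10, b(4) = 36, b(5) = 2, b(6) = 42, b(7) = 12, b(8) = 20, b(9) = 14, b(10) = 4, b(11) = 26, b(12) = 24, b(13) = 40, b(14) = 28, b(15) = 8, b(16) = 52, b(17) = 48, b(18) = 22, b(19) = 56, b(20) = 16, b(21) = 46, b(22) = 38, b(23) = 44, b(24) = 54, b(25) = 32, b(26) = 34, b(27) = 18, b(28) = 30, b(29) = 50.
The sequence repeats with period 28.
(1081 - 1) mod 28 = 16, so b(1081) = b(17) = 48.

48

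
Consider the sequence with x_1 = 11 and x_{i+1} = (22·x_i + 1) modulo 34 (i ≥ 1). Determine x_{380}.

13

x_1 = 11,  x_2 = 5,  x_3 = 9,  x_4 = 29,  x_5 = 27,  x_6 = 17,  x_7 = 1,  x_8 = 23,  x_9 = 31,  x_{10} = 3,  x_{11} = 33,  x_{12} = 13,  x_{13} = 15,  x_{14} = 25,  x_{15} = 7,  x_{16} = 19,  x_{17} = 11.
Since x_{17} = x_1 = 11, the sequence is periodic with period 16.
So x_{380} = x_{1 + ((380-1) mod 16)} = x_{12} = 13.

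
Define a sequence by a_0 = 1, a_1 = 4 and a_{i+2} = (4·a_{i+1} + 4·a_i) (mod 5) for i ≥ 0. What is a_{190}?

4

Computing terms: a_0 = 1, a_1 = 4, a_2 = 0, a_3 = 1, a_4 = 4.
The sequence repeats with period 3.
So a_{190} = a_{0 + ((190-0) mod 3)} = a_1 = 4.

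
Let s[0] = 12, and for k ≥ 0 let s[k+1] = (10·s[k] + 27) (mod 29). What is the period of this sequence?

We have s[0] = 12, s[1] = 2, s[2] = 18, s[3] = 4, s[4] = 9, s[5] = 1, s[6] = 8, s[7] = 20, s[8] = 24, s[9] = 6, s[10] = 0, s[11] = 27, s[12] = 7, s[13] = 10, s[14] = 11, s[15] = 21, s[16] = 5, s[17] = 19, s[18] = 14, s[19] = 22, s[20] = 15, s[21] = 3, s[22] = 28, s[23] = 17, s[24] = 23, s[25] = 25, s[26] = 16, s[27] = 13, s[28] = 12.
Since s[28] = s[0] = 12, the sequence is periodic with period 28.

28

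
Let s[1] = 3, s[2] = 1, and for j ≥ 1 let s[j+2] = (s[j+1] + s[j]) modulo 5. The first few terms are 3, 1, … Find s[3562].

Listing terms: s[1] = 3; s[2] = 1; s[3] = 4; s[4] = 0; s[5] = 4; s[6] = 4; s[7] = 3; s[8] = 2; s[9] = 0; s[10] = 2; s[11] = 2; s[12] = 4; s[13] = 1; s[14] = 0; s[15] = 1; s[16] = 1; s[17] = 2; s[18] = 3; s[19] = 0; s[20] = 3; s[21] = 3; s[22] = 1.
The sequence repeats with period 20.
So s[3562] = s[1 + ((3562-1) mod 20)] = s[2] = 1.

1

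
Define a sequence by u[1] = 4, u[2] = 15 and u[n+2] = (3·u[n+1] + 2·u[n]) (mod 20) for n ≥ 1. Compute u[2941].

1

Listing terms: u[1] = 4,  u[2] = 15,  u[3] = 13,  u[4] = 9,  u[5] = 13,  u[6] = 17,  u[7] = 17,  u[8] = 5,  u[9] = 9,  u[10] = 17,  u[11] = 9,  u[12] = 1,  u[13] = 1,  u[14] = 5,  u[15] = 17,  u[16] = 1,  u[17] = 17,  u[18] = 13,  u[19] = 13,  u[20] = 5,  u[21] = 1,  u[22] = 13,  u[23] = 1,  u[24] = 9,  u[25] = 9,  u[26] = 5,  u[27] = 13,  u[28] = 9.
Since (u[27], u[28]) = (u[3], u[4]) = (13, 9) (two consecutive terms determine the rest), the sequence is eventually periodic: after a pre-period of length 2 it cycles with period 24.
For n ≥ 3, u[n] depends only on (n - 3) mod 24. (2941 - 3) mod 24 = 10, so u[2941] = u[13] = 1.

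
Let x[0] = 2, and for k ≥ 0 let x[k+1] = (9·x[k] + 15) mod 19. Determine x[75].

Computing terms: x[0] = 2, x[1] = 14, x[2] = 8, x[3] = 11, x[4] = 0, x[5] = 15, x[6] = 17, x[7] = 16, x[8] = 7, x[9] = 2.
Since x[9] = x[0] = 2, the sequence is periodic with period 9.
(75 - 0) mod 9 = 3, so x[75] = x[3] = 11.

11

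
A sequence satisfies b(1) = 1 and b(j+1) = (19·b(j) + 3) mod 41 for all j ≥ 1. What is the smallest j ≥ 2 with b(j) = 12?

Computing terms: b(1) = 1,  b(2) = 22,  b(3) = 11,  b(4) = 7,  b(5) = 13,  b(6) = 4,  b(7) = 38,  b(8) = 28,  b(9) = 2,  b(10) = 0,  b(11) = 3,  b(12) = 19,  b(13) = 36,  b(14) = 31,  b(15) = 18,  b(16) = 17,  b(17) = 39,  b(18) = 6,  b(19) = 35,  b(20) = 12,  b(21) = 26,  b(22) = 5,  b(23) = 16,  b(24) = 20,  b(25) = 14,  b(26) = 23,  b(27) = 30,  b(28) = 40,  b(29) = 25,  b(30) = 27,  b(31) = 24,  b(32) = 8,  b(33) = 32,  b(34) = 37,  b(35) = 9,  b(36) = 10,  b(37) = 29,  b(38) = 21,  b(39) = 33,  b(40) = 15,  b(41) = 1.
Since b(41) = b(1) = 1, the sequence is periodic with period 40.
The value 12 first appears (with j ≥ 2) at b(20).

20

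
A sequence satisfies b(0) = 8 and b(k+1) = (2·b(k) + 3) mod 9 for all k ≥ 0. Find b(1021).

Computing terms: b(0) = 8; b(1) = 1; b(2) = 5; b(3) = 4; b(4) = 2; b(5) = 7; b(6) = 8.
Since b(6) = b(0) = 8, the sequence is periodic with period 6.
(1021 - 0) mod 6 = 1, so b(1021) = b(1) = 1.

1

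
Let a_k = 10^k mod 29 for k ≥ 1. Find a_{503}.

Computing terms: a_1 = 10; a_2 = 13; a_3 = 14; a_4 = 24; a_5 = 8; a_6 = 22; a_7 = 17; a_8 = 25; a_9 = 18; a_{10} = 6; a_{11} = 2; a_{12} = 20; a_{13} = 26; a_{14} = 28; a_{15} = 19; a_{16} = 16; a_{17} = 15; a_{18} = 5; a_{19} = 21; a_{20} = 7; a_{21} = 12; a_{22} = 4; a_{23} = 11; a_{24} = 23; a_{25} = 27; a_{26} = 9; a_{27} = 3; a_{28} = 1; a_{29} = 10.
The sequence repeats with period 28.
So a_{503} = a_{1 + ((503-1) mod 28)} = a_{27} = 3.

3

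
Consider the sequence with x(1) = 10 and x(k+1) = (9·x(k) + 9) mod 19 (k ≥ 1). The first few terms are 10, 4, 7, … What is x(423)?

17

We have x(1) = 10,  x(2) = 4,  x(3) = 7,  x(4) = 15,  x(5) = 11,  x(6) = 13,  x(7) = 12,  x(8) = 3,  x(9) = 17,  x(10) = 10.
The sequence repeats with period 9.
(423 - 1) mod 9 = 8, so x(423) = x(9) = 17.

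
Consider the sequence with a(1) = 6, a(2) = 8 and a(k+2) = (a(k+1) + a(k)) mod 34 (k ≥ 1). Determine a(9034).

We have a(1) = 6; a(2) = 8; a(3) = 14; a(4) = 22; a(5) = 2; a(6) = 24; a(7) = 26; a(8) = 16; a(9) = 8; a(10) = 24; a(11) = 32; a(12) = 22; a(13) = 20; a(14) = 8; a(15) = 28; a(16) = 2; a(17) = 30; a(18) = 32; a(19) = 28; a(20) = 26; a(21) = 20; a(22) = 12; a(23) = 32; a(24) = 10; a(25) = 8; a(26) = 18; a(27) = 26; a(28) = 10; a(29) = 2; a(30) = 12; a(31) = 14; a(32) = 26; a(33) = 6; a(34) = 32; a(35) = 4; a(36) = 2; a(37) = 6; a(38) = 8.
The sequence repeats with period 36.
So a(9034) = a(1 + ((9034-1) mod 36)) = a(34) = 32.

32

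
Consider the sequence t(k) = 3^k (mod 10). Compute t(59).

7

t(1) = 3, t(2) = 9, t(3) = 7, t(4) = 1, t(5) = 3.
Since t(5) = t(1) = 3, the sequence is periodic with period 4.
(59 - 1) mod 4 = 2, so t(59) = t(3) = 7.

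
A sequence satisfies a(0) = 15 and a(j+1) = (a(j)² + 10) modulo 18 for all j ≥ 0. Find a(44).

11

Computing terms: a(0) = 15, a(1) = 1, a(2) = 11, a(3) = 5, a(4) = 17, a(5) = 11.
Since a(5) = a(2) = 11, the sequence is eventually periodic: after a pre-period of length 2 it cycles with period 3.
For j ≥ 2, a(j) depends only on (j - 2) mod 3. (44 - 2) mod 3 = 0, so a(44) = a(2) = 11.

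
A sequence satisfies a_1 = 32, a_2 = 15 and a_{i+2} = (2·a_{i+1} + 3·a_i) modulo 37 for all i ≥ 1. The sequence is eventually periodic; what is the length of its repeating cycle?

Computing terms: a_1 = 32, a_2 = 15, a_3 = 15, a_4 = 1, a_5 = 10, a_6 = 23, a_7 = 2, a_8 = 36, a_9 = 4, a_{10} = 5, a_{11} = 22, a_{12} = 22, a_{13} = 36, a_{14} = 27, a_{15} = 14, a_{16} = 35, a_{17} = 1, a_{18} = 33, a_{19} = 32, a_{20} = 15.
Since (a_{19}, a_{20}) = (a_1, a_2) = (32, 15) (two consecutive terms determine the rest), the sequence is periodic with period 18.

18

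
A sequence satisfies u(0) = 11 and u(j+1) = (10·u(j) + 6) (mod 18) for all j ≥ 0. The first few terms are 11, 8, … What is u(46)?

8

We have u(0) = 11,  u(1) = 8,  u(2) = 14,  u(3) = 2,  u(4) = 8.
Since u(4) = u(1) = 8, the sequence is eventually periodic: after a pre-period of length 1 it cycles with period 3.
For j ≥ 1, u(j) depends only on (j - 1) mod 3. (46 - 1) mod 3 = 0, so u(46) = u(1) = 8.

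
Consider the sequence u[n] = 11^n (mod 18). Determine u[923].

Listing terms: u[0] = 1,  u[1] = 11,  u[2] = 13,  u[3] = 17,  u[4] = 7,  u[5] = 5,  u[6] = 1.
Since u[6] = u[0] = 1, the sequence is periodic with period 6.
So u[923] = u[0 + ((923-0) mod 6)] = u[5] = 5.

5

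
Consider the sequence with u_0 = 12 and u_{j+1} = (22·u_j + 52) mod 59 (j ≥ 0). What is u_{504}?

49

Computing terms: u_0 = 12,  u_1 = 21,  u_2 = 42,  u_3 = 32,  u_4 = 48,  u_5 = 46,  u_6 = 2,  u_7 = 37,  u_8 = 40,  u_9 = 47,  u_{10} = 24,  u_{11} = 49,  u_{12} = 9,  u_{13} = 14,  u_{14} = 6,  u_{15} = 7,  u_{16} = 29,  u_{17} = 41,  u_{18} = 10,  u_{19} = 36,  u_{20} = 18,  u_{21} = 35,  u_{22} = 55,  u_{23} = 23,  u_{24} = 27,  u_{25} = 56,  u_{26} = 45,  u_{27} = 39,  u_{28} = 25,  u_{29} = 12.
The sequence repeats with period 29.
(504 - 0) mod 29 = 11, so u_{504} = u_{11} = 49.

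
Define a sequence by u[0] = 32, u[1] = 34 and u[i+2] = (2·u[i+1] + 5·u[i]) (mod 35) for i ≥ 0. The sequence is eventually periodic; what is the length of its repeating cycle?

24

We have u[0] = 32,  u[1] = 34,  u[2] = 18,  u[3] = 31,  u[4] = 12,  u[5] = 4,  u[6] = 33,  u[7] = 16,  u[8] = 22,  u[9] = 19,  u[10] = 8,  u[11] = 6,  u[12] = 17,  u[13] = 29,  u[14] = 3,  u[15] = 11,  u[16] = 2,  u[17] = 24,  u[18] = 23,  u[19] = 26,  u[20] = 27,  u[21] = 9,  u[22] = 13,  u[23] = 1,  u[24] = 32,  u[25] = 34.
Since (u[24], u[25]) = (u[0], u[1]) = (32, 34) (two consecutive terms determine the rest), the sequence is periodic with period 24.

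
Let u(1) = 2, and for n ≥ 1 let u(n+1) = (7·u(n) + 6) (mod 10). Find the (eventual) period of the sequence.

Computing terms: u(1) = 2, u(2) = 0, u(3) = 6, u(4) = 8, u(5) = 2.
Since u(5) = u(1) = 2, the sequence is periodic with period 4.

4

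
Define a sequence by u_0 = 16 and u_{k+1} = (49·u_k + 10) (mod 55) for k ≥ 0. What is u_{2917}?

u_0 = 16, u_1 = 24, u_2 = 31, u_3 = 44, u_4 = 21, u_5 = 49, u_6 = 46, u_7 = 9, u_8 = 11, u_9 = 54, u_{10} = 16.
Since u_{10} = u_0 = 16, the sequence is periodic with period 10.
(2917 - 0) mod 10 = 7, so u_{2917} = u_7 = 9.

9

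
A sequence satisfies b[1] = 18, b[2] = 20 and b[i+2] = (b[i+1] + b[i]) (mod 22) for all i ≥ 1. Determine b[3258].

We have b[1] = 18, b[2] = 20, b[3] = 16, b[4] = 14, b[5] = 8, b[6] = 0, b[7] = 8, b[8] = 8, b[9] = 16, b[10] = 2, b[11] = 18, b[12] = 20.
The sequence repeats with period 10.
(3258 - 1) mod 10 = 7, so b[3258] = b[8] = 8.

8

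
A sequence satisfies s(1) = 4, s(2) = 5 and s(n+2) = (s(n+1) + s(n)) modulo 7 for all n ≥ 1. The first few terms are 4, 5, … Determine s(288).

1

We have s(1) = 4, s(2) = 5, s(3) = 2, s(4) = 0, s(5) = 2, s(6) = 2, s(7) = 4, s(8) = 6, s(9) = 3, s(10) = 2, s(11) = 5, s(12) = 0, s(13) = 5, s(14) = 5, s(15) = 3, s(16) = 1, s(17) = 4, s(18) = 5.
The sequence repeats with period 16.
So s(288) = s(1 + ((288-1) mod 16)) = s(16) = 1.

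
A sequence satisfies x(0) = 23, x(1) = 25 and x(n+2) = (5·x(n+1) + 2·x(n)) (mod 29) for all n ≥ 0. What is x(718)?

We have x(0) = 23; x(1) = 25; x(2) = 26; x(3) = 6; x(4) = 24; x(5) = 16; x(6) = 12; x(7) = 5; x(8) = 20; x(9) = 23; x(10) = 10; x(11) = 9; x(12) = 7; x(13) = 24; x(14) = 18; x(15) = 22; x(16) = 1; x(17) = 20; x(18) = 15; x(19) = 28; x(20) = 25; x(21) = 7; x(22) = 27; x(23) = 4; x(24) = 16; x(25) = 1; x(26) = 8; x(27) = 13; x(28) = 23; x(29) = 25.
Since (x(28), x(29)) = (x(0), x(1)) = (23, 25) (two consecutive terms determine the rest), the sequence is periodic with period 28.
(718 - 0) mod 28 = 18, so x(718) = x(18) = 15.

15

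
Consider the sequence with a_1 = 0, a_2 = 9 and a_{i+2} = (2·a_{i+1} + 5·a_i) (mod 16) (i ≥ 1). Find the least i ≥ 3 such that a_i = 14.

15

a_1 = 0,  a_2 = 9,  a_3 = 2,  a_4 = 1,  a_5 = 12,  a_6 = 13,  a_7 = 6,  a_8 = 13,  a_9 = 8,  a_{10} = 1,  a_{11} = 10,  a_{12} = 9,  a_{13} = 4,  a_{14} = 5,  a_{15} = 14,  a_{16} = 5,  a_{17} = 0,  a_{18} = 9.
The sequence repeats with period 16.
The value 14 first appears (with i ≥ 3) at a_{15}.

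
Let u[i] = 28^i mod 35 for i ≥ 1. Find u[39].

7

Computing terms: u[1] = 28; u[2] = 14; u[3] = 7; u[4] = 21; u[5] = 28.
Since u[5] = u[1] = 28, the sequence is periodic with period 4.
(39 - 1) mod 4 = 2, so u[39] = u[3] = 7.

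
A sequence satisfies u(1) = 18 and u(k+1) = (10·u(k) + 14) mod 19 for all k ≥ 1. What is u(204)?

17

We have u(1) = 18; u(2) = 4; u(3) = 16; u(4) = 3; u(5) = 6; u(6) = 17; u(7) = 13; u(8) = 11; u(9) = 10; u(10) = 0; u(11) = 14; u(12) = 2; u(13) = 15; u(14) = 12; u(15) = 1; u(16) = 5; u(17) = 7; u(18) = 8; u(19) = 18.
The sequence repeats with period 18.
(204 - 1) mod 18 = 5, so u(204) = u(6) = 17.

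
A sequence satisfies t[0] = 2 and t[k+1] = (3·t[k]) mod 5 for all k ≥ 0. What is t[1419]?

Computing terms: t[0] = 2; t[1] = 1; t[2] = 3; t[3] = 4; t[4] = 2.
Since t[4] = t[0] = 2, the sequence is periodic with period 4.
(1419 - 0) mod 4 = 3, so t[1419] = t[3] = 4.

4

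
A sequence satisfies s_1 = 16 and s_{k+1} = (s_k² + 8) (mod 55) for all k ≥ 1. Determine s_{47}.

s_1 = 16; s_2 = 44; s_3 = 19; s_4 = 39; s_5 = 44.
Since s_5 = s_2 = 44, the sequence is eventually periodic: after a pre-period of length 1 it cycles with period 3.
For k ≥ 2, s_k depends only on (k - 2) mod 3. (47 - 2) mod 3 = 0, so s_{47} = s_2 = 44.

44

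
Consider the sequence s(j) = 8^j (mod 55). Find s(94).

Computing terms: s(0) = 1, s(1) = 8, s(2) = 9, s(3) = 17, s(4) = 26, s(5) = 43, s(6) = 14, s(7) = 2, s(8) = 16, s(9) = 18, s(10) = 34, s(11) = 52, s(12) = 31, s(13) = 28, s(14) = 4, s(15) = 32, s(16) = 36, s(17) = 13, s(18) = 49, s(19) = 7, s(20) = 1.
The sequence repeats with period 20.
(94 - 0) mod 20 = 14, so s(94) = s(14) = 4.

4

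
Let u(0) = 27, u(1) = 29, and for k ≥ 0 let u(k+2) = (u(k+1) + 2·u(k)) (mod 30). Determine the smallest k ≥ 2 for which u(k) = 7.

4

Computing terms: u(0) = 27,  u(1) = 29,  u(2) = 23,  u(3) = 21,  u(4) = 7,  u(5) = 19,  u(6) = 3,  u(7) = 11,  u(8) = 17,  u(9) = 9,  u(10) = 13,  u(11) = 1,  u(12) = 27,  u(13) = 29.
Since (u(12), u(13)) = (u(0), u(1)) = (27, 29) (two consecutive terms determine the rest), the sequence is periodic with period 12.
The value 7 first appears (with k ≥ 2) at u(4).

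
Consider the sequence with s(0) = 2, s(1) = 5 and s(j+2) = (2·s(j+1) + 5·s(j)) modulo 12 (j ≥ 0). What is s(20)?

2

We have s(0) = 2, s(1) = 5, s(2) = 8, s(3) = 5, s(4) = 2, s(5) = 5.
The sequence repeats with period 4.
So s(20) = s(0 + ((20-0) mod 4)) = s(0) = 2.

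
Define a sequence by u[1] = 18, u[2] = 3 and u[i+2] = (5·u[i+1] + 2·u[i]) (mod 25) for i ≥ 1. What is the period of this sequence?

40

Computing terms: u[1] = 18,  u[2] = 3,  u[3] = 1,  u[4] = 11,  u[5] = 7,  u[6] = 7,  u[7] = 24,  u[8] = 9,  u[9] = 18,  u[10] = 8,  u[11] = 1,  u[12] = 21,  u[13] = 7,  u[14] = 2,  u[15] = 24,  u[16] = 24,  u[17] = 18,  u[18] = 13,  u[19] = 1,  u[20] = 6,  u[21] = 7,  u[22] = 22,  u[23] = 24,  u[24] = 14,  u[25] = 18,  u[26] = 18,  u[27] = 1,  u[28] = 16,  u[29] = 7,  u[30] = 17,  u[31] = 24,  u[32] = 4,  u[33] = 18,  u[34] = 23,  u[35] = 1,  u[36] = 1,  u[37] = 7,  u[38] = 12,  u[39] = 24,  u[40] = 19,  u[41] = 18,  u[42] = 3.
The sequence repeats with period 40.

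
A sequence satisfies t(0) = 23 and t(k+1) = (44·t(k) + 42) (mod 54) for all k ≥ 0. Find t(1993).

Listing terms: t(0) = 23; t(1) = 28; t(2) = 32; t(3) = 46; t(4) = 14; t(5) = 10; t(6) = 50; t(7) = 28.
Since t(7) = t(1) = 28, the sequence is eventually periodic: after a pre-period of length 1 it cycles with period 6.
For k ≥ 1, t(k) depends only on (k - 1) mod 6. (1993 - 1) mod 6 = 0, so t(1993) = t(1) = 28.

28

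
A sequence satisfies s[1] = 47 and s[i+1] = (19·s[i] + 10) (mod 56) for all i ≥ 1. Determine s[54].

Listing terms: s[1] = 47,  s[2] = 7,  s[3] = 31,  s[4] = 39,  s[5] = 23,  s[6] = 55,  s[7] = 47.
The sequence repeats with period 6.
(54 - 1) mod 6 = 5, so s[54] = s[6] = 55.

55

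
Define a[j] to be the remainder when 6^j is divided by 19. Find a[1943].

16

Computing terms: a[0] = 1, a[1] = 6, a[2] = 17, a[3] = 7, a[4] = 4, a[5] = 5, a[6] = 11, a[7] = 9, a[8] = 16, a[9] = 1.
The sequence repeats with period 9.
So a[1943] = a[0 + ((1943-0) mod 9)] = a[8] = 16.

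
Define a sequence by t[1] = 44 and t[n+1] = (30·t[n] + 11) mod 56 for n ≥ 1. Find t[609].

41

Listing terms: t[1] = 44; t[2] = 43; t[3] = 13; t[4] = 9; t[5] = 1; t[6] = 41; t[7] = 9.
Since t[7] = t[4] = 9, the sequence is eventually periodic: after a pre-period of length 3 it cycles with period 3.
For n ≥ 4, t[n] depends only on (n - 4) mod 3. (609 - 4) mod 3 = 2, so t[609] = t[6] = 41.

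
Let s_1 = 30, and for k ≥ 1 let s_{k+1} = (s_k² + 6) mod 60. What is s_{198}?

42

Listing terms: s_1 = 30,  s_2 = 6,  s_3 = 42,  s_4 = 30.
The sequence repeats with period 3.
(198 - 1) mod 3 = 2, so s_{198} = s_3 = 42.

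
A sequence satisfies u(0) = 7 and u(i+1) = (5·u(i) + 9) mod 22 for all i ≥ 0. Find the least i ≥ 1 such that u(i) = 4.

Computing terms: u(0) = 7, u(1) = 0, u(2) = 9, u(3) = 10, u(4) = 15, u(5) = 18, u(6) = 11, u(7) = 20, u(8) = 21, u(9) = 4, u(10) = 7.
Since u(10) = u(0) = 7, the sequence is periodic with period 10.
The value 4 first appears (with i ≥ 1) at u(9).

9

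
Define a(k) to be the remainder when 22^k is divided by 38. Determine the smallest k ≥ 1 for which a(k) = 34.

We have a(0) = 1; a(1) = 22; a(2) = 28; a(3) = 8; a(4) = 24; a(5) = 34; a(6) = 26; a(7) = 2; a(8) = 6; a(9) = 18; a(10) = 16; a(11) = 10; a(12) = 30; a(13) = 14; a(14) = 4; a(15) = 12; a(16) = 36; a(17) = 32; a(18) = 20; a(19) = 22.
Since a(19) = a(1) = 22, the sequence is eventually periodic: after a pre-period of length 1 it cycles with period 18.
The value 34 first appears (with k ≥ 1) at a(5).

5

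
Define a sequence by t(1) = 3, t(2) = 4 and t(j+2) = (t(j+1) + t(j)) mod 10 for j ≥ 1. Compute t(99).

7

We have t(1) = 3,  t(2) = 4,  t(3) = 7,  t(4) = 1,  t(5) = 8,  t(6) = 9,  t(7) = 7,  t(8) = 6,  t(9) = 3,  t(10) = 9,  t(11) = 2,  t(12) = 1,  t(13) = 3,  t(14) = 4.
The sequence repeats with period 12.
(99 - 1) mod 12 = 2, so t(99) = t(3) = 7.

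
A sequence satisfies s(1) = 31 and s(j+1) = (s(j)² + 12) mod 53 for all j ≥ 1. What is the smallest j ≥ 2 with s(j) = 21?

6

Computing terms: s(1) = 31; s(2) = 19; s(3) = 2; s(4) = 16; s(5) = 3; s(6) = 21; s(7) = 29; s(8) = 5; s(9) = 37; s(10) = 3.
Since s(10) = s(5) = 3, the sequence is eventually periodic: after a pre-period of length 4 it cycles with period 5.
The value 21 first appears (with j ≥ 2) at s(6).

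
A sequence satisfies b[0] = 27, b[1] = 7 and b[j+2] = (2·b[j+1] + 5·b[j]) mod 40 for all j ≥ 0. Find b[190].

29

b[0] = 27; b[1] = 7; b[2] = 29; b[3] = 13; b[4] = 11; b[5] = 7; b[6] = 29.
Since (b[5], b[6]) = (b[1], b[2]) = (7, 29) (two consecutive terms determine the rest), the sequence is eventually periodic: after a pre-period of length 1 it cycles with period 4.
For j ≥ 1, b[j] depends only on (j - 1) mod 4. (190 - 1) mod 4 = 1, so b[190] = b[2] = 29.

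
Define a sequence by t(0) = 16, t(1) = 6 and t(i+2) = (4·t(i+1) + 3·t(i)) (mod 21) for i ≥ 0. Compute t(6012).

Computing terms: t(0) = 16,  t(1) = 6,  t(2) = 9,  t(3) = 12,  t(4) = 12,  t(5) = 0,  t(6) = 15,  t(7) = 18,  t(8) = 12,  t(9) = 18,  t(10) = 3,  t(11) = 3,  t(12) = 0,  t(13) = 9,  t(14) = 15,  t(15) = 3,  t(16) = 15,  t(17) = 6,  t(18) = 6,  t(19) = 0,  t(20) = 18,  t(21) = 9,  t(22) = 6,  t(23) = 9.
Since (t(22), t(23)) = (t(1), t(2)) = (6, 9) (two consecutive terms determine the rest), the sequence is eventually periodic: after a pre-period of length 1 it cycles with period 21.
For i ≥ 1, t(i) depends only on (i - 1) mod 21. (6012 - 1) mod 21 = 5, so t(6012) = t(6) = 15.

15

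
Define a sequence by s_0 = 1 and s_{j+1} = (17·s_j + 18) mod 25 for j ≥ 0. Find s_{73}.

Computing terms: s_0 = 1, s_1 = 10, s_2 = 13, s_3 = 14, s_4 = 6, s_5 = 20, s_6 = 8, s_7 = 4, s_8 = 11, s_9 = 5, s_{10} = 3, s_{11} = 19, s_{12} = 16, s_{13} = 15, s_{14} = 23, s_{15} = 9, s_{16} = 21, s_{17} = 0, s_{18} = 18, s_{19} = 24, s_{20} = 1.
The sequence repeats with period 20.
(73 - 0) mod 20 = 13, so s_{73} = s_{13} = 15.

15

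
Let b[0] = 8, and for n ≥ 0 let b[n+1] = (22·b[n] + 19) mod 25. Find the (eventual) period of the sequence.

20

b[0] = 8, b[1] = 20, b[2] = 9, b[3] = 17, b[4] = 18, b[5] = 15, b[6] = 24, b[7] = 22, b[8] = 3, b[9] = 10, b[10] = 14, b[11] = 2, b[12] = 13, b[13] = 5, b[14] = 4, b[15] = 7, b[16] = 23, b[17] = 0, b[18] = 19, b[19] = 12, b[20] = 8.
Since b[20] = b[0] = 8, the sequence is periodic with period 20.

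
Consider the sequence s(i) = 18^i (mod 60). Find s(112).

Listing terms: s(1) = 18,  s(2) = 24,  s(3) = 12,  s(4) = 36,  s(5) = 48,  s(6) = 24.
Since s(6) = s(2) = 24, the sequence is eventually periodic: after a pre-period of length 1 it cycles with period 4.
For i ≥ 2, s(i) depends only on (i - 2) mod 4. (112 - 2) mod 4 = 2, so s(112) = s(4) = 36.

36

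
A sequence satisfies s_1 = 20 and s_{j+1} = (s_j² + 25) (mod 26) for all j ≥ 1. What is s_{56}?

21

Computing terms: s_1 = 20,  s_2 = 9,  s_3 = 2,  s_4 = 3,  s_5 = 8,  s_6 = 11,  s_7 = 16,  s_8 = 21,  s_9 = 24,  s_{10} = 3.
Since s_{10} = s_4 = 3, the sequence is eventually periodic: after a pre-period of length 3 it cycles with period 6.
For j ≥ 4, s_j depends only on (j - 4) mod 6. (56 - 4) mod 6 = 4, so s_{56} = s_8 = 21.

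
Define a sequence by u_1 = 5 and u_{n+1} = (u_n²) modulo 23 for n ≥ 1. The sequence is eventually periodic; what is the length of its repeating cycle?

Computing terms: u_1 = 5; u_2 = 2; u_3 = 4; u_4 = 16; u_5 = 3; u_6 = 9; u_7 = 12; u_8 = 6; u_9 = 13; u_{10} = 8; u_{11} = 18; u_{12} = 2.
Since u_{12} = u_2 = 2, the sequence is eventually periodic: after a pre-period of length 1 it cycles with period 10.

10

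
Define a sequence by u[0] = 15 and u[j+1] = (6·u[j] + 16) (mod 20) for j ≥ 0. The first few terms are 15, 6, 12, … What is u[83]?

8

u[0] = 15; u[1] = 6; u[2] = 12; u[3] = 8; u[4] = 4; u[5] = 0; u[6] = 16; u[7] = 12.
Since u[7] = u[2] = 12, the sequence is eventually periodic: after a pre-period of length 2 it cycles with period 5.
For j ≥ 2, u[j] depends only on (j - 2) mod 5. (83 - 2) mod 5 = 1, so u[83] = u[3] = 8.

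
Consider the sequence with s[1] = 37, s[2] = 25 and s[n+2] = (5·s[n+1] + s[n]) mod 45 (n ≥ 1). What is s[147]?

27

s[1] = 37,  s[2] = 25,  s[3] = 27,  s[4] = 25,  s[5] = 17,  s[6] = 20,  s[7] = 27,  s[8] = 20,  s[9] = 37,  s[10] = 25.
Since (s[9], s[10]) = (s[1], s[2]) = (37, 25) (two consecutive terms determine the rest), the sequence is periodic with period 8.
(147 - 1) mod 8 = 2, so s[147] = s[3] = 27.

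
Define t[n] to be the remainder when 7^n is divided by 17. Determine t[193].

7

t[0] = 1, t[1] = 7, t[2] = 15, t[3] = 3, t[4] = 4, t[5] = 11, t[6] = 9, t[7] = 12, t[8] = 16, t[9] = 10, t[10] = 2, t[11] = 14, t[12] = 13, t[13] = 6, t[14] = 8, t[15] = 5, t[16] = 1.
Since t[16] = t[0] = 1, the sequence is periodic with period 16.
(193 - 0) mod 16 = 1, so t[193] = t[1] = 7.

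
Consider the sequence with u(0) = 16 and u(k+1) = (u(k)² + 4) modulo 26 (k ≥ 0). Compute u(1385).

18

We have u(0) = 16, u(1) = 0, u(2) = 4, u(3) = 20, u(4) = 14, u(5) = 18, u(6) = 16.
Since u(6) = u(0) = 16, the sequence is periodic with period 6.
So u(1385) = u(0 + ((1385-0) mod 6)) = u(5) = 18.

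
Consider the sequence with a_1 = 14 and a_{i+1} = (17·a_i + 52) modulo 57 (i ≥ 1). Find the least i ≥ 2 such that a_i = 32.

Listing terms: a_1 = 14; a_2 = 5; a_3 = 23; a_4 = 44; a_5 = 2; a_6 = 29; a_7 = 32; a_8 = 26; a_9 = 38; a_{10} = 14.
The sequence repeats with period 9.
The value 32 first appears (with i ≥ 2) at a_7.

7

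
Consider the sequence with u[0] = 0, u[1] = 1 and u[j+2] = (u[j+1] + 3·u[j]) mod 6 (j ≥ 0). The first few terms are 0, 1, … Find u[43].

1

Listing terms: u[0] = 0, u[1] = 1, u[2] = 1, u[3] = 4, u[4] = 1, u[5] = 1.
Since (u[4], u[5]) = (u[1], u[2]) = (1, 1) (two consecutive terms determine the rest), the sequence is eventually periodic: after a pre-period of length 1 it cycles with period 3.
For j ≥ 1, u[j] depends only on (j - 1) mod 3. (43 - 1) mod 3 = 0, so u[43] = u[1] = 1.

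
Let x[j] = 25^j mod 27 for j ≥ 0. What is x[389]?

4

Listing terms: x[0] = 1; x[1] = 25; x[2] = 4; x[3] = 19; x[4] = 16; x[5] = 22; x[6] = 10; x[7] = 7; x[8] = 13; x[9] = 1.
The sequence repeats with period 9.
So x[389] = x[0 + ((389-0) mod 9)] = x[2] = 4.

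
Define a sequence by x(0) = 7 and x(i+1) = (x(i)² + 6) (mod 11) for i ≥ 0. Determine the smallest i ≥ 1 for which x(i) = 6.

Computing terms: x(0) = 7,  x(1) = 0,  x(2) = 6,  x(3) = 9,  x(4) = 10,  x(5) = 7.
The sequence repeats with period 5.
The value 6 first appears (with i ≥ 1) at x(2).

2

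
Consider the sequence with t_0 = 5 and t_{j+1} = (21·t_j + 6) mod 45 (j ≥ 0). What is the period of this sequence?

5

Listing terms: t_0 = 5; t_1 = 21; t_2 = 42; t_3 = 33; t_4 = 24; t_5 = 15; t_6 = 6; t_7 = 42.
Since t_7 = t_2 = 42, the sequence is eventually periodic: after a pre-period of length 2 it cycles with period 5.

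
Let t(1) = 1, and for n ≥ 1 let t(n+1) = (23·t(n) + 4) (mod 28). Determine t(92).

27

We have t(1) = 1, t(2) = 27, t(3) = 9, t(4) = 15, t(5) = 13, t(6) = 23, t(7) = 1.
Since t(7) = t(1) = 1, the sequence is periodic with period 6.
(92 - 1) mod 6 = 1, so t(92) = t(2) = 27.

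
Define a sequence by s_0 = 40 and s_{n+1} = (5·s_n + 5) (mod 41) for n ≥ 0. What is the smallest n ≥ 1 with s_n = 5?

2

Computing terms: s_0 = 40; s_1 = 0; s_2 = 5; s_3 = 30; s_4 = 32; s_5 = 1; s_6 = 10; s_7 = 14; s_8 = 34; s_9 = 11; s_{10} = 19; s_{11} = 18; s_{12} = 13; s_{13} = 29; s_{14} = 27; s_{15} = 17; s_{16} = 8; s_{17} = 4; s_{18} = 25; s_{19} = 7; s_{20} = 40.
Since s_{20} = s_0 = 40, the sequence is periodic with period 20.
The value 5 first appears (with n ≥ 1) at s_2.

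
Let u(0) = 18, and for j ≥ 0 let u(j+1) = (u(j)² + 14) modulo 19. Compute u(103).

2

u(0) = 18,  u(1) = 15,  u(2) = 11,  u(3) = 2,  u(4) = 18.
The sequence repeats with period 4.
(103 - 0) mod 4 = 3, so u(103) = u(3) = 2.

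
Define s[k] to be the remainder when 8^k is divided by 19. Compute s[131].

12

We have s[0] = 1; s[1] = 8; s[2] = 7; s[3] = 18; s[4] = 11; s[5] = 12; s[6] = 1.
Since s[6] = s[0] = 1, the sequence is periodic with period 6.
(131 - 0) mod 6 = 5, so s[131] = s[5] = 12.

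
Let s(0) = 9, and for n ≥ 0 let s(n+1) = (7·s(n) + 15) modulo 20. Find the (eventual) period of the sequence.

4

We have s(0) = 9, s(1) = 18, s(2) = 1, s(3) = 2, s(4) = 9.
Since s(4) = s(0) = 9, the sequence is periodic with period 4.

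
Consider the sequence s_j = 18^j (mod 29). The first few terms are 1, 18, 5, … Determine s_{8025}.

Computing terms: s_0 = 1, s_1 = 18, s_2 = 5, s_3 = 3, s_4 = 25, s_5 = 15, s_6 = 9, s_7 = 17, s_8 = 16, s_9 = 27, s_{10} = 22, s_{11} = 19, s_{12} = 23, s_{13} = 8, s_{14} = 28, s_{15} = 11, s_{16} = 24, s_{17} = 26, s_{18} = 4, s_{19} = 14, s_{20} = 20, s_{21} = 12, s_{22} = 13, s_{23} = 2, s_{24} = 7, s_{25} = 10, s_{26} = 6, s_{27} = 21, s_{28} = 1.
Since s_{28} = s_0 = 1, the sequence is periodic with period 28.
(8025 - 0) mod 28 = 17, so s_{8025} = s_{17} = 26.

26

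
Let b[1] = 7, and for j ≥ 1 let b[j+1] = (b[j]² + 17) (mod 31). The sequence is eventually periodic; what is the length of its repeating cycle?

4

We have b[1] = 7,  b[2] = 4,  b[3] = 2,  b[4] = 21,  b[5] = 24,  b[6] = 4.
Since b[6] = b[2] = 4, the sequence is eventually periodic: after a pre-period of length 1 it cycles with period 4.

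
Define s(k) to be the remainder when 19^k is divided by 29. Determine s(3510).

Computing terms: s(1) = 19, s(2) = 13, s(3) = 15, s(4) = 24, s(5) = 21, s(6) = 22, s(7) = 12, s(8) = 25, s(9) = 11, s(10) = 6, s(11) = 27, s(12) = 20, s(13) = 3, s(14) = 28, s(15) = 10, s(16) = 16, s(17) = 14, s(18) = 5, s(19) = 8, s(20) = 7, s(21) = 17, s(22) = 4, s(23) = 18, s(24) = 23, s(25) = 2, s(26) = 9, s(27) = 26, s(28) = 1, s(29) = 19.
The sequence repeats with period 28.
(3510 - 1) mod 28 = 9, so s(3510) = s(10) = 6.

6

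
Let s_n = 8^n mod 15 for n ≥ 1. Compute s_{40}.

Listing terms: s_1 = 8; s_2 = 4; s_3 = 2; s_4 = 1; s_5 = 8.
The sequence repeats with period 4.
(40 - 1) mod 4 = 3, so s_{40} = s_4 = 1.

1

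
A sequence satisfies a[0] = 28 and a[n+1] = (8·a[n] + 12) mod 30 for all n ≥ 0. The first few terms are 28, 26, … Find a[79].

Computing terms: a[0] = 28; a[1] = 26; a[2] = 10; a[3] = 2; a[4] = 28.
Since a[4] = a[0] = 28, the sequence is periodic with period 4.
So a[79] = a[0 + ((79-0) mod 4)] = a[3] = 2.

2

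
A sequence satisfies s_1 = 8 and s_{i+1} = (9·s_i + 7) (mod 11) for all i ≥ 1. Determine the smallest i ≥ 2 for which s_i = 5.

5

s_1 = 8,  s_2 = 2,  s_3 = 3,  s_4 = 1,  s_5 = 5,  s_6 = 8.
Since s_6 = s_1 = 8, the sequence is periodic with period 5.
The value 5 first appears (with i ≥ 2) at s_5.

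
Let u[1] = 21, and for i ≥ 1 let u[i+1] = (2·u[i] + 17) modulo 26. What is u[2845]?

21

u[1] = 21,  u[2] = 7,  u[3] = 5,  u[4] = 1,  u[5] = 19,  u[6] = 3,  u[7] = 23,  u[8] = 11,  u[9] = 13,  u[10] = 17,  u[11] = 25,  u[12] = 15,  u[13] = 21.
Since u[13] = u[1] = 21, the sequence is periodic with period 12.
(2845 - 1) mod 12 = 0, so u[2845] = u[1] = 21.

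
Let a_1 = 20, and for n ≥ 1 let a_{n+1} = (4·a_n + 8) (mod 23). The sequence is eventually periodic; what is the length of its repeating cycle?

Computing terms: a_1 = 20, a_2 = 19, a_3 = 15, a_4 = 22, a_5 = 4, a_6 = 1, a_7 = 12, a_8 = 10, a_9 = 2, a_{10} = 16, a_{11} = 3, a_{12} = 20.
The sequence repeats with period 11.

11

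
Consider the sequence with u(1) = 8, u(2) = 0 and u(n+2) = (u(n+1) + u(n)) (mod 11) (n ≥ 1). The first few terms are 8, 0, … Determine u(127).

u(1) = 8; u(2) = 0; u(3) = 8; u(4) = 8; u(5) = 5; u(6) = 2; u(7) = 7; u(8) = 9; u(9) = 5; u(10) = 3; u(11) = 8; u(12) = 0.
The sequence repeats with period 10.
(127 - 1) mod 10 = 6, so u(127) = u(7) = 7.

7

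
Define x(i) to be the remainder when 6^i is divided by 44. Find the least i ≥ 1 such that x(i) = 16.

6

Listing terms: x(0) = 1; x(1) = 6; x(2) = 36; x(3) = 40; x(4) = 20; x(5) = 32; x(6) = 16; x(7) = 8; x(8) = 4; x(9) = 24; x(10) = 12; x(11) = 28; x(12) = 36.
Since x(12) = x(2) = 36, the sequence is eventually periodic: after a pre-period of length 2 it cycles with period 10.
The value 16 first appears (with i ≥ 1) at x(6).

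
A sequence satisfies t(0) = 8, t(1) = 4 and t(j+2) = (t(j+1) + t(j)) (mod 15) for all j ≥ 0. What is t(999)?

11

We have t(0) = 8; t(1) = 4; t(2) = 12; t(3) = 1; t(4) = 13; t(5) = 14; t(6) = 12; t(7) = 11; t(8) = 8; t(9) = 4.
The sequence repeats with period 8.
(999 - 0) mod 8 = 7, so t(999) = t(7) = 11.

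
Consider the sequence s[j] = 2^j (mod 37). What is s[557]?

Computing terms: s[1] = 2,  s[2] = 4,  s[3] = 8,  s[4] = 16,  s[5] = 32,  s[6] = 27,  s[7] = 17,  s[8] = 34,  s[9] = 31,  s[10] = 25,  s[11] = 13,  s[12] = 26,  s[13] = 15,  s[14] = 30,  s[15] = 23,  s[16] = 9,  s[17] = 18,  s[18] = 36,  s[19] = 35,  s[20] = 33,  s[21] = 29,  s[22] = 21,  s[23] = 5,  s[24] = 10,  s[25] = 20,  s[26] = 3,  s[27] = 6,  s[28] = 12,  s[29] = 24,  s[30] = 11,  s[31] = 22,  s[32] = 7,  s[33] = 14,  s[34] = 28,  s[35] = 19,  s[36] = 1,  s[37] = 2.
Since s[37] = s[1] = 2, the sequence is periodic with period 36.
(557 - 1) mod 36 = 16, so s[557] = s[17] = 18.

18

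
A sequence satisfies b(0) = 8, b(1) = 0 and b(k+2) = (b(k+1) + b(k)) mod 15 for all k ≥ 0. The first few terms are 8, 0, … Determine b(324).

b(0) = 8, b(1) = 0, b(2) = 8, b(3) = 8, b(4) = 1, b(5) = 9, b(6) = 10, b(7) = 4, b(8) = 14, b(9) = 3, b(10) = 2, b(11) = 5, b(12) = 7, b(13) = 12, b(14) = 4, b(15) = 1, b(16) = 5, b(17) = 6, b(18) = 11, b(19) = 2, b(20) = 13, b(21) = 0, b(22) = 13, b(23) = 13, b(24) = 11, b(25) = 9, b(26) = 5, b(27) = 14, b(28) = 4, b(29) = 3, b(30) = 7, b(31) = 10, b(32) = 2, b(33) = 12, b(34) = 14, b(35) = 11, b(36) = 10, b(37) = 6, b(38) = 1, b(39) = 7, b(40) = 8, b(41) = 0.
Since (b(40), b(41)) = (b(0), b(1)) = (8, 0) (two consecutive terms determine the rest), the sequence is periodic with period 40.
So b(324) = b(0 + ((324-0) mod 40)) = b(4) = 1.

1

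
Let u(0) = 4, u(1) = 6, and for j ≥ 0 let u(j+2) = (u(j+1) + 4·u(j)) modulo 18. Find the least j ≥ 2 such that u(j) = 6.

9

Listing terms: u(0) = 4,  u(1) = 6,  u(2) = 4,  u(3) = 10,  u(4) = 8,  u(5) = 12,  u(6) = 8,  u(7) = 2,  u(8) = 16,  u(9) = 6,  u(10) = 16,  u(11) = 4,  u(12) = 14,  u(13) = 12,  u(14) = 14,  u(15) = 8,  u(16) = 10,  u(17) = 6,  u(18) = 10,  u(19) = 16,  u(20) = 2,  u(21) = 12,  u(22) = 2,  u(23) = 14,  u(24) = 4,  u(25) = 6.
Since (u(24), u(25)) = (u(0), u(1)) = (4, 6) (two consecutive terms determine the rest), the sequence is periodic with period 24.
The value 6 first appears (with j ≥ 2) at u(9).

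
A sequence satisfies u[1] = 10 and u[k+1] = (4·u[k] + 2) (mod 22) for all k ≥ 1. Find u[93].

Listing terms: u[1] = 10, u[2] = 20, u[3] = 16, u[4] = 0, u[5] = 2, u[6] = 10.
Since u[6] = u[1] = 10, the sequence is periodic with period 5.
So u[93] = u[1 + ((93-1) mod 5)] = u[3] = 16.

16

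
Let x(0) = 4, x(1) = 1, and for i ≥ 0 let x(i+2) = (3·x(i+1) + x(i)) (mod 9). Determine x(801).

4

We have x(0) = 4; x(1) = 1; x(2) = 7; x(3) = 4; x(4) = 1.
The sequence repeats with period 3.
So x(801) = x(0 + ((801-0) mod 3)) = x(0) = 4.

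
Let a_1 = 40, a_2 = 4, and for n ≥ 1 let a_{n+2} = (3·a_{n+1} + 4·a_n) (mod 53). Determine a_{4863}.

40

Listing terms: a_1 = 40,  a_2 = 4,  a_3 = 13,  a_4 = 2,  a_5 = 5,  a_6 = 23,  a_7 = 36,  a_8 = 41,  a_9 = 2,  a_{10} = 11,  a_{11} = 41,  a_{12} = 8,  a_{13} = 29,  a_{14} = 13,  a_{15} = 49,  a_{16} = 40,  a_{17} = 51,  a_{18} = 48,  a_{19} = 30,  a_{20} = 17,  a_{21} = 12,  a_{22} = 51,  a_{23} = 42,  a_{24} = 12,  a_{25} = 45,  a_{26} = 24,  a_{27} = 40,  a_{28} = 4.
Since (a_{27}, a_{28}) = (a_1, a_2) = (40, 4) (two consecutive terms determine the rest), the sequence is periodic with period 26.
(4863 - 1) mod 26 = 0, so a_{4863} = a_1 = 40.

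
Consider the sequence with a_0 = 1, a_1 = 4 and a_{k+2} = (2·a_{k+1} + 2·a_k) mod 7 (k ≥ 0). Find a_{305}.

We have a_0 = 1; a_1 = 4; a_2 = 3; a_3 = 0; a_4 = 6; a_5 = 5; a_6 = 1; a_7 = 5; a_8 = 5; a_9 = 6; a_{10} = 1; a_{11} = 0; a_{12} = 2; a_{13} = 4; a_{14} = 5; a_{15} = 4; a_{16} = 4; a_{17} = 2; a_{18} = 5; a_{19} = 0; a_{20} = 3; a_{21} = 6; a_{22} = 4; a_{23} = 6; a_{24} = 6; a_{25} = 3; a_{26} = 4; a_{27} = 0; a_{28} = 1; a_{29} = 2; a_{30} = 6; a_{31} = 2; a_{32} = 2; a_{33} = 1; a_{34} = 6; a_{35} = 0; a_{36} = 5; a_{37} = 3; a_{38} = 2; a_{39} = 3; a_{40} = 3; a_{41} = 5; a_{42} = 2; a_{43} = 0; a_{44} = 4; a_{45} = 1; a_{46} = 3; a_{47} = 1; a_{48} = 1; a_{49} = 4.
The sequence repeats with period 48.
(305 - 0) mod 48 = 17, so a_{305} = a_{17} = 2.

2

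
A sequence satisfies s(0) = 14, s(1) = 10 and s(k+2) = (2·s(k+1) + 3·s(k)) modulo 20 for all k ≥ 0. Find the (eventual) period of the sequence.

We have s(0) = 14; s(1) = 10; s(2) = 2; s(3) = 14; s(4) = 14; s(5) = 10.
The sequence repeats with period 4.

4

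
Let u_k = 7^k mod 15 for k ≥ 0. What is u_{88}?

1

We have u_0 = 1, u_1 = 7, u_2 = 4, u_3 = 13, u_4 = 1.
The sequence repeats with period 4.
So u_{88} = u_{0 + ((88-0) mod 4)} = u_0 = 1.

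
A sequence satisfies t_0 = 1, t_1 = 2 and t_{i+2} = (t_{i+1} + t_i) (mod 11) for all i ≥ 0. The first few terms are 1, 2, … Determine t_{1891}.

2

Computing terms: t_0 = 1, t_1 = 2, t_2 = 3, t_3 = 5, t_4 = 8, t_5 = 2, t_6 = 10, t_7 = 1, t_8 = 0, t_9 = 1, t_{10} = 1, t_{11} = 2.
The sequence repeats with period 10.
So t_{1891} = t_{0 + ((1891-0) mod 10)} = t_1 = 2.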